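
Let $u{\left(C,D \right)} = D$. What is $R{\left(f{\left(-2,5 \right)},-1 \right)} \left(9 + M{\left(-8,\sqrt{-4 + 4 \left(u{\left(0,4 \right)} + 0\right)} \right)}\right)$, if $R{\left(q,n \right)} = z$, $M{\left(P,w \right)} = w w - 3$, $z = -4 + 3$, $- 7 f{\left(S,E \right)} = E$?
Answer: $-18$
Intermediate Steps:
$f{\left(S,E \right)} = - \frac{E}{7}$
$z = -1$
$M{\left(P,w \right)} = -3 + w^{2}$ ($M{\left(P,w \right)} = w^{2} - 3 = -3 + w^{2}$)
$R{\left(q,n \right)} = -1$
$R{\left(f{\left(-2,5 \right)},-1 \right)} \left(9 + M{\left(-8,\sqrt{-4 + 4 \left(u{\left(0,4 \right)} + 0\right)} \right)}\right) = - (9 - \left(3 - \left(\sqrt{-4 + 4 \left(4 + 0\right)}\right)^{2}\right)) = - (9 - \left(3 - \left(\sqrt{-4 + 4 \cdot 4}\right)^{2}\right)) = - (9 - \left(3 - \left(\sqrt{-4 + 16}\right)^{2}\right)) = - (9 - \left(3 - \left(\sqrt{12}\right)^{2}\right)) = - (9 - \left(3 - \left(2 \sqrt{3}\right)^{2}\right)) = - (9 + \left(-3 + 12\right)) = - (9 + 9) = \left(-1\right) 18 = -18$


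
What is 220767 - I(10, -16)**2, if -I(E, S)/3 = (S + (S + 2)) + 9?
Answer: 216798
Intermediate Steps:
I(E, S) = -33 - 6*S (I(E, S) = -3*((S + (S + 2)) + 9) = -3*((S + (2 + S)) + 9) = -3*((2 + 2*S) + 9) = -3*(11 + 2*S) = -33 - 6*S)
220767 - I(10, -16)**2 = 220767 - (-33 - 6*(-16))**2 = 220767 - (-33 + 96)**2 = 220767 - 1*63**2 = 220767 - 1*3969 = 220767 - 3969 = 216798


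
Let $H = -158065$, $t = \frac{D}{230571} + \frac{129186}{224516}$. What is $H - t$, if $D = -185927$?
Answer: $- \frac{4091259857279107}{25883439318} \approx -1.5806 \cdot 10^{5}$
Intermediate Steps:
$t = - \frac{5978520563}{25883439318}$ ($t = - \frac{185927}{230571} + \frac{129186}{224516} = \left(-185927\right) \frac{1}{230571} + 129186 \cdot \frac{1}{224516} = - \frac{185927}{230571} + \frac{64593}{112258} = - \frac{5978520563}{25883439318} \approx -0.23098$)
$H - t = -158065 - - \frac{5978520563}{25883439318} = -158065 + \frac{5978520563}{25883439318} = - \frac{4091259857279107}{25883439318}$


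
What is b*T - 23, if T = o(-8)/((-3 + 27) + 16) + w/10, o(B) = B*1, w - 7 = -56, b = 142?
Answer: -3736/5 ≈ -747.20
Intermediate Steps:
w = -49 (w = 7 - 56 = -49)
o(B) = B
T = -51/10 (T = -8/((-3 + 27) + 16) - 49/10 = -8/(24 + 16) - 49*⅒ = -8/40 - 49/10 = -8*1/40 - 49/10 = -⅕ - 49/10 = -51/10 ≈ -5.1000)
b*T - 23 = 142*(-51/10) - 23 = -3621/5 - 23 = -3736/5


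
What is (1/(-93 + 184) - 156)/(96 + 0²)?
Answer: -14195/8736 ≈ -1.6249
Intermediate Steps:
(1/(-93 + 184) - 156)/(96 + 0²) = (1/91 - 156)/(96 + 0) = (1/91 - 156)/96 = -14195/91*1/96 = -14195/8736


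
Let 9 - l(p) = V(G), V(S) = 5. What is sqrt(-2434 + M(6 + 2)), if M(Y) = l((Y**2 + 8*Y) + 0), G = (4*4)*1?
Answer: 9*I*sqrt(30) ≈ 49.295*I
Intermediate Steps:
G = 16 (G = 16*1 = 16)
l(p) = 4 (l(p) = 9 - 1*5 = 9 - 5 = 4)
M(Y) = 4
sqrt(-2434 + M(6 + 2)) = sqrt(-2434 + 4) = sqrt(-2430) = 9*I*sqrt(30)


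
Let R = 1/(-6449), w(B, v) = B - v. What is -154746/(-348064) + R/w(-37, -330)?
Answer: 146200519729/328843383824 ≈ 0.44459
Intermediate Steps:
R = -1/6449 ≈ -0.00015506
-154746/(-348064) + R/w(-37, -330) = -154746/(-348064) - 1/(6449*(-37 - 1*(-330))) = -154746*(-1/348064) - 1/(6449*(-37 + 330)) = 77373/174032 - 1/6449/293 = 77373/174032 - 1/6449*1/293 = 77373/174032 - 1/1889557 = 146200519729/328843383824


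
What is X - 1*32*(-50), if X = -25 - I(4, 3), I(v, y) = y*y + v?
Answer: 1562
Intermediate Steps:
I(v, y) = v + y² (I(v, y) = y² + v = v + y²)
X = -38 (X = -25 - (4 + 3²) = -25 - (4 + 9) = -25 - 1*13 = -25 - 13 = -38)
X - 1*32*(-50) = -38 - 1*32*(-50) = -38 - 32*(-50) = -38 + 1600 = 1562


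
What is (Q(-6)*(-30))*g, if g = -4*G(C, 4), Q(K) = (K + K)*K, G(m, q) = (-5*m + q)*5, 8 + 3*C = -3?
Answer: 964800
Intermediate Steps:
C = -11/3 (C = -8/3 + (⅓)*(-3) = -8/3 - 1 = -11/3 ≈ -3.6667)
G(m, q) = -25*m + 5*q (G(m, q) = (q - 5*m)*5 = -25*m + 5*q)
Q(K) = 2*K² (Q(K) = (2*K)*K = 2*K²)
g = -1340/3 (g = -4*(-25*(-11/3) + 5*4) = -4*(275/3 + 20) = -4*335/3 = -1340/3 ≈ -446.67)
(Q(-6)*(-30))*g = ((2*(-6)²)*(-30))*(-1340/3) = ((2*36)*(-30))*(-1340/3) = (72*(-30))*(-1340/3) = -2160*(-1340/3) = 964800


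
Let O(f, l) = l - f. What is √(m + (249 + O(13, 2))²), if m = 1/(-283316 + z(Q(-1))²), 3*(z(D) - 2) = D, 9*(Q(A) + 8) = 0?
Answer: √23017586870196115/637460 ≈ 238.00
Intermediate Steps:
Q(A) = -8 (Q(A) = -8 + (⅑)*0 = -8 + 0 = -8)
z(D) = 2 + D/3
m = -9/2549840 (m = 1/(-283316 + (2 + (⅓)*(-8))²) = 1/(-283316 + (2 - 8/3)²) = 1/(-283316 + (-⅔)²) = 1/(-283316 + 4/9) = 1/(-2549840/9) = -9/2549840 ≈ -3.5296e-6)
√(m + (249 + O(13, 2))²) = √(-9/2549840 + (249 + (2 - 1*13))²) = √(-9/2549840 + (249 + (2 - 13))²) = √(-9/2549840 + (249 - 11)²) = √(-9/2549840 + 238²) = √(-9/2549840 + 56644) = √(144433136951/2549840) = √23017586870196115/637460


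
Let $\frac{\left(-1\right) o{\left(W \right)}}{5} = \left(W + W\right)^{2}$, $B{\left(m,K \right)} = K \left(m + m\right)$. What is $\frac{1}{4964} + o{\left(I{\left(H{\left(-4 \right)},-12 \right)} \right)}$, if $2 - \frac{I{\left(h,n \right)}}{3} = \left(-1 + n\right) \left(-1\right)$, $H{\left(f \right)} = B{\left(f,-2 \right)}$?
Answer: $- \frac{108115919}{4964} \approx -21780.0$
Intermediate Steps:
$B{\left(m,K \right)} = 2 K m$ ($B{\left(m,K \right)} = K 2 m = 2 K m$)
$H{\left(f \right)} = - 4 f$ ($H{\left(f \right)} = 2 \left(-2\right) f = - 4 f$)
$I{\left(h,n \right)} = 3 + 3 n$ ($I{\left(h,n \right)} = 6 - 3 \left(-1 + n\right) \left(-1\right) = 6 - 3 \left(1 - n\right) = 6 + \left(-3 + 3 n\right) = 3 + 3 n$)
$o{\left(W \right)} = - 20 W^{2}$ ($o{\left(W \right)} = - 5 \left(W + W\right)^{2} = - 5 \left(2 W\right)^{2} = - 5 \cdot 4 W^{2} = - 20 W^{2}$)
$\frac{1}{4964} + o{\left(I{\left(H{\left(-4 \right)},-12 \right)} \right)} = \frac{1}{4964} - 20 \left(3 + 3 \left(-12\right)\right)^{2} = \frac{1}{4964} - 20 \left(3 - 36\right)^{2} = \frac{1}{4964} - 20 \left(-33\right)^{2} = \frac{1}{4964} - 21780 = - \frac{108115919}{4964}$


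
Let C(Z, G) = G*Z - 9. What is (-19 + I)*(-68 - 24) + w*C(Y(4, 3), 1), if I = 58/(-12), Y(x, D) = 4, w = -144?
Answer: 8738/3 ≈ 2912.7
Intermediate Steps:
C(Z, G) = -9 + G*Z
I = -29/6 (I = 58*(-1/12) = -29/6 ≈ -4.8333)
(-19 + I)*(-68 - 24) + w*C(Y(4, 3), 1) = (-19 - 29/6)*(-68 - 24) - 144*(-9 + 1*4) = -143/6*(-92) - 144*(-9 + 4) = 6578/3 - 144*(-5) = 6578/3 + 720 = 8738/3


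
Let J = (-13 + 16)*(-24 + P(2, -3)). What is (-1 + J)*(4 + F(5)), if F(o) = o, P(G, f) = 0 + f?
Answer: -738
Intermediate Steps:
P(G, f) = f
J = -81 (J = (-13 + 16)*(-24 - 3) = 3*(-27) = -81)
(-1 + J)*(4 + F(5)) = (-1 - 81)*(4 + 5) = -82*9 = -738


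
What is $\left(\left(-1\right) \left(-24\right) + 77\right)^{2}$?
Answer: $10201$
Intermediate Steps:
$\left(\left(-1\right) \left(-24\right) + 77\right)^{2} = \left(24 + 77\right)^{2} = 101^{2} = 10201$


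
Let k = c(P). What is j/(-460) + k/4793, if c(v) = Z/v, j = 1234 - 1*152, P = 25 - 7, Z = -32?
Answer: -23340797/9921510 ≈ -2.3525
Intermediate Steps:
P = 18
j = 1082 (j = 1234 - 152 = 1082)
c(v) = -32/v
k = -16/9 (k = -32/18 = -32*1/18 = -16/9 ≈ -1.7778)
j/(-460) + k/4793 = 1082/(-460) - 16/9/4793 = 1082*(-1/460) - 16/9*1/4793 = -541/230 - 16/43137 = -23340797/9921510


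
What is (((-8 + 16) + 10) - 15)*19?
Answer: 57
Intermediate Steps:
(((-8 + 16) + 10) - 15)*19 = ((8 + 10) - 15)*19 = (18 - 15)*19 = 3*19 = 57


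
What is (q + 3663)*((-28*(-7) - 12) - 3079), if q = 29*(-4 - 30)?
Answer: -7749915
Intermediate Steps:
q = -986 (q = 29*(-34) = -986)
(q + 3663)*((-28*(-7) - 12) - 3079) = (-986 + 3663)*((-28*(-7) - 12) - 3079) = 2677*((196 - 12) - 3079) = 2677*(184 - 3079) = 2677*(-2895) = -7749915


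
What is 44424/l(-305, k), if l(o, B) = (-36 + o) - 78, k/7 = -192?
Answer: -44424/419 ≈ -106.02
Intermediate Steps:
k = -1344 (k = 7*(-192) = -1344)
l(o, B) = -114 + o
44424/l(-305, k) = 44424/(-114 - 305) = 44424/(-419) = 44424*(-1/419) = -44424/419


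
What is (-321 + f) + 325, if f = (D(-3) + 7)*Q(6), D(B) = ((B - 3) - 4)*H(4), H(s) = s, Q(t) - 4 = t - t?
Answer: -128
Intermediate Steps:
Q(t) = 4 (Q(t) = 4 + (t - t) = 4 + 0 = 4)
D(B) = -28 + 4*B (D(B) = ((B - 3) - 4)*4 = ((-3 + B) - 4)*4 = (-7 + B)*4 = -28 + 4*B)
f = -132 (f = ((-28 + 4*(-3)) + 7)*4 = ((-28 - 12) + 7)*4 = (-40 + 7)*4 = -33*4 = -132)
(-321 + f) + 325 = (-321 - 132) + 325 = -453 + 325 = -128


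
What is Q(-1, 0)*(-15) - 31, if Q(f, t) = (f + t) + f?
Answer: -1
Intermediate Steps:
Q(f, t) = t + 2*f
Q(-1, 0)*(-15) - 31 = (0 + 2*(-1))*(-15) - 31 = (0 - 2)*(-15) - 31 = -2*(-15) - 31 = 30 - 31 = -1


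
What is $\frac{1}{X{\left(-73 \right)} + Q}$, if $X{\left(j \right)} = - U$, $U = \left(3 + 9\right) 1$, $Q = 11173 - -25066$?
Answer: $\frac{1}{36227} \approx 2.7604 \cdot 10^{-5}$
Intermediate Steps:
$Q = 36239$ ($Q = 11173 + 25066 = 36239$)
$U = 12$ ($U = 12 \cdot 1 = 12$)
$X{\left(j \right)} = -12$ ($X{\left(j \right)} = \left(-1\right) 12 = -12$)
$\frac{1}{X{\left(-73 \right)} + Q} = \frac{1}{-12 + 36239} = \frac{1}{36227}$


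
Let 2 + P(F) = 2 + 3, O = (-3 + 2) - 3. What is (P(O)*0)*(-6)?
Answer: 0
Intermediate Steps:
O = -4 (O = -1 - 3 = -4)
P(F) = 3 (P(F) = -2 + (2 + 3) = -2 + 5 = 3)
(P(O)*0)*(-6) = (3*0)*(-6) = 0*(-6) = 0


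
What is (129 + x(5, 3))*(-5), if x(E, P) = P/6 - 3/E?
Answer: -1289/2 ≈ -644.50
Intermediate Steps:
x(E, P) = -3/E + P/6 (x(E, P) = P*(⅙) - 3/E = P/6 - 3/E = -3/E + P/6)
(129 + x(5, 3))*(-5) = (129 + (-3/5 + (⅙)*3))*(-5) = (129 + (-3*⅕ + ½))*(-5) = (129 + (-⅗ + ½))*(-5) = (129 - ⅒)*(-5) = (1289/10)*(-5) = -1289/2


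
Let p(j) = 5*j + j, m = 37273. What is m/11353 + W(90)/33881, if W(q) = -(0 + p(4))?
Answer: 1262574041/384650993 ≈ 3.2824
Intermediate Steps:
p(j) = 6*j
W(q) = -24 (W(q) = -(0 + 6*4) = -(0 + 24) = -1*24 = -24)
m/11353 + W(90)/33881 = 37273/11353 - 24/33881 = 1262574041/384650993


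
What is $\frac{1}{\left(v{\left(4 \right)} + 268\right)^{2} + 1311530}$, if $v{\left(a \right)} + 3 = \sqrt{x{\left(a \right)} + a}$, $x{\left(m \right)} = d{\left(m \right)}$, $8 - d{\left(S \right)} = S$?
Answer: $\frac{26071}{36023900773} - \frac{20 \sqrt{2}}{36023900773} \approx 7.2293 \cdot 10^{-7}$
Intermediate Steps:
$d{\left(S \right)} = 8 - S$
$x{\left(m \right)} = 8 - m$
$v{\left(a \right)} = -3 + 2 \sqrt{2}$ ($v{\left(a \right)} = -3 + \sqrt{\left(8 - a\right) + a} = -3 + \sqrt{8} = -3 + 2 \sqrt{2}$)
$\frac{1}{\left(v{\left(4 \right)} + 268\right)^{2} + 1311530} = \frac{1}{\left(\left(-3 + 2 \sqrt{2}\right) + 268\right)^{2} + 1311530} = \frac{1}{\left(265 + 2 \sqrt{2}\right)^{2} + 1311530} = \frac{1}{1311530 + \left(265 + 2 \sqrt{2}\right)^{2}}$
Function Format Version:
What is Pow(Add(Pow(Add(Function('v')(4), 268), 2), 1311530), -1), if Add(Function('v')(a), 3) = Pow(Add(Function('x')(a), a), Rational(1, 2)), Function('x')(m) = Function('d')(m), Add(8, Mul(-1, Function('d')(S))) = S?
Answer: Add(Rational(26071, 36023900773), Mul(Rational(-20, 36023900773), Pow(2, Rational(1, 2)))) ≈ 7.2293e-7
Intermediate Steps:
Function('d')(S) = Add(8, Mul(-1, S))
Function('x')(m) = Add(8, Mul(-1, m))
Function('v')(a) = Add(-3, Mul(2, Pow(2, Rational(1, 2)))) (Function('v')(a) = Add(-3, Pow(Add(Add(8, Mul(-1, a)), a), Rational(1, 2))) = Add(-3, Pow(8, Rational(1, 2))) = Add(-3, Mul(2, Pow(2, Rational(1, 2)))))
Pow(Add(Pow(Add(Function('v')(4), 268), 2), 1311530), -1) = Pow(Add(Pow(Add(Add(-3, Mul(2, Pow(2, Rational(1, 2)))), 268), 2), 1311530), -1) = Pow(Add(Pow(Add(265, Mul(2, Pow(2, Rational(1, 2)))), 2), 1311530), -1) = Pow(Add(1311530, Pow(Add(265, Mul(2, Pow(2, Rational(1, 2)))), 2)), -1)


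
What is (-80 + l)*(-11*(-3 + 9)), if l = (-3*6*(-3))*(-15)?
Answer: 58740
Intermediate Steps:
l = -810 (l = -18*(-3)*(-15) = 54*(-15) = -810)
(-80 + l)*(-11*(-3 + 9)) = (-80 - 810)*(-11*(-3 + 9)) = -(-9790)*6 = -890*(-66) = 58740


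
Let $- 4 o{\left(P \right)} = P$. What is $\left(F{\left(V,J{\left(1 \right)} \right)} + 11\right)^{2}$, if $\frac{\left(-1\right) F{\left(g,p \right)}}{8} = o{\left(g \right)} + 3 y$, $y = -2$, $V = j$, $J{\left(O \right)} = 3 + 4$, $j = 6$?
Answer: $5041$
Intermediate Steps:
$J{\left(O \right)} = 7$
$V = 6$
$o{\left(P \right)} = - \frac{P}{4}$
$F{\left(g,p \right)} = 48 + 2 g$ ($F{\left(g,p \right)} = - 8 \left(- \frac{g}{4} + 3 \left(-2\right)\right) = - 8 \left(- \frac{g}{4} - 6\right) = - 8 \left(-6 - \frac{g}{4}\right) = 48 + 2 g$)
$\left(F{\left(V,J{\left(1 \right)} \right)} + 11\right)^{2} = \left(\left(48 + 2 \cdot 6\right) + 11\right)^{2} = \left(\left(48 + 12\right) + 11\right)^{2} = \left(60 + 11\right)^{2} = 71^{2} = 5041$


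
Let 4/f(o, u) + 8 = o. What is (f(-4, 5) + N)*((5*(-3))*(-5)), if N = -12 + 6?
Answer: -475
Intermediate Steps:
f(o, u) = 4/(-8 + o)
N = -6
(f(-4, 5) + N)*((5*(-3))*(-5)) = (4/(-8 - 4) - 6)*((5*(-3))*(-5)) = (4/(-12) - 6)*(-15*(-5)) = (4*(-1/12) - 6)*75 = (-⅓ - 6)*75 = -19/3*75 = -475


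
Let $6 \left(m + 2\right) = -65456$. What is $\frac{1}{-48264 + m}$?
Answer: $- \frac{3}{177526} \approx -1.6899 \cdot 10^{-5}$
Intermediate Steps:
$m = - \frac{32734}{3}$ ($m = -2 + \frac{1}{6} \left(-65456\right) = -2 - \frac{32728}{3} = - \frac{32734}{3} \approx -10911.0$)
$\frac{1}{-48264 + m} = \frac{1}{-48264 - \frac{32734}{3}} = \frac{1}{- \frac{177526}{3}} = - \frac{3}{177526}$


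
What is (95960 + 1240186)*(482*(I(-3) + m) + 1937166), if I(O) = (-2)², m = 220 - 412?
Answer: 2467260396300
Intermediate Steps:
m = -192
I(O) = 4
(95960 + 1240186)*(482*(I(-3) + m) + 1937166) = (95960 + 1240186)*(482*(4 - 192) + 1937166) = 1336146*(482*(-188) + 1937166) = 1336146*(-90616 + 1937166) = 1336146*1846550 = 2467260396300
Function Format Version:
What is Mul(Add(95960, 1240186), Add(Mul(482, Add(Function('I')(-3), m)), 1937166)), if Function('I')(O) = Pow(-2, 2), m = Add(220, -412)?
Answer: 2467260396300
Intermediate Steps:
m = -192
Function('I')(O) = 4
Mul(Add(95960, 1240186), Add(Mul(482, Add(Function('I')(-3), m)), 1937166)) = Mul(Add(95960, 1240186), Add(Mul(482, Add(4, -192)), 1937166)) = Mul(1336146, Add(Mul(482, -188), 1937166)) = Mul(1336146, Add(-90616, 1937166)) = Mul(1336146, 1846550) = 2467260396300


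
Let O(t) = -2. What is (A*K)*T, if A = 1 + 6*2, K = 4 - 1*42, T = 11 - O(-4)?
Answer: -6422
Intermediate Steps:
T = 13 (T = 11 - 1*(-2) = 11 + 2 = 13)
K = -38 (K = 4 - 42 = -38)
A = 13 (A = 1 + 12 = 13)
(A*K)*T = (13*(-38))*13 = -494*13 = -6422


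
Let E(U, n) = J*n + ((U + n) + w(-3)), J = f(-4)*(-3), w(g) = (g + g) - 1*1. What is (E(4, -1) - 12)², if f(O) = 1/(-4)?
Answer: 4489/16 ≈ 280.56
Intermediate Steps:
f(O) = -¼
w(g) = -1 + 2*g (w(g) = 2*g - 1 = -1 + 2*g)
J = ¾ (J = -¼*(-3) = ¾ ≈ 0.75000)
E(U, n) = -7 + U + 7*n/4 (E(U, n) = 3*n/4 + ((U + n) + (-1 + 2*(-3))) = 3*n/4 + ((U + n) + (-1 - 6)) = 3*n/4 + ((U + n) - 7) = 3*n/4 + (-7 + U + n) = -7 + U + 7*n/4)
(E(4, -1) - 12)² = ((-7 + 4 + (7/4)*(-1)) - 12)² = ((-7 + 4 - 7/4) - 12)² = (-19/4 - 12)² = (-67/4)² = 4489/16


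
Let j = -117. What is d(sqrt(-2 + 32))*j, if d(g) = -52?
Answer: 6084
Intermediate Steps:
d(sqrt(-2 + 32))*j = -52*(-117) = 6084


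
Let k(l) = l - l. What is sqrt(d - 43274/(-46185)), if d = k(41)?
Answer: sqrt(1998609690)/46185 ≈ 0.96797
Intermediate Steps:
k(l) = 0
d = 0
sqrt(d - 43274/(-46185)) = sqrt(0 - 43274/(-46185)) = sqrt(0 - 43274*(-1/46185)) = sqrt(0 + 43274/46185) = sqrt(43274/46185) = sqrt(1998609690)/46185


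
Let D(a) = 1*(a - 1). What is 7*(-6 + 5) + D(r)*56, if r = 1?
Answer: -7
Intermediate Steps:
D(a) = -1 + a (D(a) = 1*(-1 + a) = -1 + a)
7*(-6 + 5) + D(r)*56 = 7*(-6 + 5) + (-1 + 1)*56 = 7*(-1) + 0*56 = -7 + 0 = -7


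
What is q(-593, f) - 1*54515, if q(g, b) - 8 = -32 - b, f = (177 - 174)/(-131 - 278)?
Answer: -22306448/409 ≈ -54539.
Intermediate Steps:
f = -3/409 (f = 3/(-409) = 3*(-1/409) = -3/409 ≈ -0.0073350)
q(g, b) = -24 - b (q(g, b) = 8 + (-32 - b) = -24 - b)
q(-593, f) - 1*54515 = (-24 - 1*(-3/409)) - 1*54515 = (-24 + 3/409) - 54515 = -9813/409 - 54515 = -22306448/409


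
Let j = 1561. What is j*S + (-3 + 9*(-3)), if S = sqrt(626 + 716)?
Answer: -30 + 1561*sqrt(1342) ≈ 57155.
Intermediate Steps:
S = sqrt(1342) ≈ 36.633
j*S + (-3 + 9*(-3)) = 1561*sqrt(1342) + (-3 + 9*(-3)) = 1561*sqrt(1342) + (-3 - 27) = 1561*sqrt(1342) - 30 = -30 + 1561*sqrt(1342)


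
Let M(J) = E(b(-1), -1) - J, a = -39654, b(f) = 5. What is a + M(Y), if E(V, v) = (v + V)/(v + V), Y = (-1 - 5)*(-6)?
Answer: -39689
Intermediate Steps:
Y = 36 (Y = -6*(-6) = 36)
E(V, v) = 1 (E(V, v) = (V + v)/(V + v) = 1)
M(J) = 1 - J
a + M(Y) = -39654 + (1 - 1*36) = -39654 + (1 - 36) = -39654 - 35 = -39689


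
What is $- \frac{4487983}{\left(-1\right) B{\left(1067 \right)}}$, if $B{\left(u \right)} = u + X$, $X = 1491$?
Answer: $\frac{4487983}{2558} \approx 1754.5$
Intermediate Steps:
$B{\left(u \right)} = 1491 + u$ ($B{\left(u \right)} = u + 1491 = 1491 + u$)
$- \frac{4487983}{\left(-1\right) B{\left(1067 \right)}} = - \frac{4487983}{\left(-1\right) \left(1491 + 1067\right)} = - \frac{4487983}{\left(-1\right) 2558} = - \frac{4487983}{-2558} = \left(-4487983\right) \left(- \frac{1}{2558}\right) = \frac{4487983}{2558}$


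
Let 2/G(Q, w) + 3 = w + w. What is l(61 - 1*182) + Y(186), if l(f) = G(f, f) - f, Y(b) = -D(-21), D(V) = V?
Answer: 34788/245 ≈ 141.99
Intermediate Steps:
G(Q, w) = 2/(-3 + 2*w) (G(Q, w) = 2/(-3 + (w + w)) = 2/(-3 + 2*w))
Y(b) = 21 (Y(b) = -1*(-21) = 21)
l(f) = -f + 2/(-3 + 2*f) (l(f) = 2/(-3 + 2*f) - f = -f + 2/(-3 + 2*f))
l(61 - 1*182) + Y(186) = (-(61 - 1*182) + 2/(-3 + 2*(61 - 1*182))) + 21 = (-(61 - 182) + 2/(-3 + 2*(61 - 182))) + 21 = (-1*(-121) + 2/(-3 + 2*(-121))) + 21 = (121 + 2/(-3 - 242)) + 21 = (121 + 2/(-245)) + 21 = (121 + 2*(-1/245)) + 21 = (121 - 2/245) + 21 = 29643/245 + 21 = 34788/245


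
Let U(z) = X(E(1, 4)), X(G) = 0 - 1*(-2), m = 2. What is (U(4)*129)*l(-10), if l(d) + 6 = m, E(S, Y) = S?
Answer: -1032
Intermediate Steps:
X(G) = 2 (X(G) = 0 + 2 = 2)
l(d) = -4 (l(d) = -6 + 2 = -4)
U(z) = 2
(U(4)*129)*l(-10) = (2*129)*(-4) = 258*(-4) = -1032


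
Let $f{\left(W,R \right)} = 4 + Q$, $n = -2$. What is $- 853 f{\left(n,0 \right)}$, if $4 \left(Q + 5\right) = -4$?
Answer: $1706$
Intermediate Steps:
$Q = -6$ ($Q = -5 + \frac{1}{4} \left(-4\right) = -5 - 1 = -6$)
$f{\left(W,R \right)} = -2$ ($f{\left(W,R \right)} = 4 - 6 = -2$)
$- 853 f{\left(n,0 \right)} = \left(-853\right) \left(-2\right) = 1706$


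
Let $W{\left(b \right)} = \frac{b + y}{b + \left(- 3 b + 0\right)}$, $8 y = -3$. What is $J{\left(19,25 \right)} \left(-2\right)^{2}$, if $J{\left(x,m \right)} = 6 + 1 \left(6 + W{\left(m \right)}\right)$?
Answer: $\frac{4603}{100} \approx 46.03$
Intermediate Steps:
$y = - \frac{3}{8}$ ($y = \frac{1}{8} \left(-3\right) = - \frac{3}{8} \approx -0.375$)
$W{\left(b \right)} = - \frac{- \frac{3}{8} + b}{2 b}$ ($W{\left(b \right)} = \frac{b - \frac{3}{8}}{b + \left(- 3 b + 0\right)} = \frac{- \frac{3}{8} + b}{b - 3 b} = \frac{- \frac{3}{8} + b}{\left(-2\right) b} = \left(- \frac{3}{8} + b\right) \left(- \frac{1}{2 b}\right) = - \frac{- \frac{3}{8} + b}{2 b}$)
$J{\left(x,m \right)} = 12 + \frac{3 - 8 m}{16 m}$ ($J{\left(x,m \right)} = 6 + 1 \left(6 + \frac{3 - 8 m}{16 m}\right) = 6 + \left(6 + \frac{3 - 8 m}{16 m}\right) = 12 + \frac{3 - 8 m}{16 m}$)
$J{\left(19,25 \right)} \left(-2\right)^{2} = \frac{3 + 184 \cdot 25}{16 \cdot 25} \left(-2\right)^{2} = \frac{1}{16} \cdot \frac{1}{25} \left(3 + 4600\right) 4 = \frac{1}{16} \cdot \frac{1}{25} \cdot 4603 \cdot 4 = \frac{4603}{400} \cdot 4 = \frac{4603}{100}$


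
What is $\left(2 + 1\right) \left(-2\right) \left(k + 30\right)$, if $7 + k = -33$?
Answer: $60$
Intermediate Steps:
$k = -40$ ($k = -7 - 33 = -40$)
$\left(2 + 1\right) \left(-2\right) \left(k + 30\right) = \left(2 + 1\right) \left(-2\right) \left(-40 + 30\right) = 3 \left(-2\right) \left(-10\right) = \left(-6\right) \left(-10\right) = 60$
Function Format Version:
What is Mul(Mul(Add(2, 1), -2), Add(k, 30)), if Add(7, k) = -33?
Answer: 60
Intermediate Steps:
k = -40 (k = Add(-7, -33) = -40)
Mul(Mul(Add(2, 1), -2), Add(k, 30)) = Mul(Mul(Add(2, 1), -2), Add(-40, 30)) = Mul(Mul(3, -2), -10) = Mul(-6, -10) = 60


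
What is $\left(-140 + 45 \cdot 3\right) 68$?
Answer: $-340$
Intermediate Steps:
$\left(-140 + 45 \cdot 3\right) 68 = \left(-140 + 135\right) 68 = \left(-5\right) 68 = -340$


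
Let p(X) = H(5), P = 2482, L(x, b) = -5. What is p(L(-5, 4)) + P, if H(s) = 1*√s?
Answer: 2482 + √5 ≈ 2484.2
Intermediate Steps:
H(s) = √s
p(X) = √5
p(L(-5, 4)) + P = √5 + 2482 = 2482 + √5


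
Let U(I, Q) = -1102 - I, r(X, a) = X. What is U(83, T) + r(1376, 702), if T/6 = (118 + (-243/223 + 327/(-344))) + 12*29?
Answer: 191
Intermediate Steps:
T = 106773837/38356 (T = 6*((118 + (-243/223 + 327/(-344))) + 12*29) = 6*((118 + (-243*1/223 + 327*(-1/344))) + 348) = 6*((118 + (-243/223 - 327/344)) + 348) = 6*((118 - 156513/76712) + 348) = 6*(8895503/76712 + 348) = 6*(35591279/76712) = 106773837/38356 ≈ 2783.8)
U(83, T) + r(1376, 702) = (-1102 - 1*83) + 1376 = (-1102 - 83) + 1376 = -1185 + 1376 = 191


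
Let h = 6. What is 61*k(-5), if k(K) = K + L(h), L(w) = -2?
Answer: -427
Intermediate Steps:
k(K) = -2 + K (k(K) = K - 2 = -2 + K)
61*k(-5) = 61*(-2 - 5) = 61*(-7) = -427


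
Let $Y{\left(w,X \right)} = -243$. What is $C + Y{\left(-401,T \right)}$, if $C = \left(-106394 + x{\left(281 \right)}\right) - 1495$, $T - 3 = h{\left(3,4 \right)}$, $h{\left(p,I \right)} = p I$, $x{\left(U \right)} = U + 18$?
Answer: $-107833$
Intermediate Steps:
$x{\left(U \right)} = 18 + U$
$h{\left(p,I \right)} = I p$
$T = 15$ ($T = 3 + 4 \cdot 3 = 3 + 12 = 15$)
$C = -107590$ ($C = \left(-106394 + \left(18 + 281\right)\right) - 1495 = \left(-106394 + 299\right) - 1495 = -106095 - 1495 = -107590$)
$C + Y{\left(-401,T \right)} = -107590 - 243 = -107833$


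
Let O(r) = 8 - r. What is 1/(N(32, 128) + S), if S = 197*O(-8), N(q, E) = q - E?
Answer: 1/3056 ≈ 0.00032723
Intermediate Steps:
S = 3152 (S = 197*(8 - 1*(-8)) = 197*(8 + 8) = 197*16 = 3152)
1/(N(32, 128) + S) = 1/((32 - 1*128) + 3152) = 1/((32 - 128) + 3152) = 1/(-96 + 3152) = 1/3056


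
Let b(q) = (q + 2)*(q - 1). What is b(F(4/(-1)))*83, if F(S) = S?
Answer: 830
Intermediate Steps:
b(q) = (-1 + q)*(2 + q) (b(q) = (2 + q)*(-1 + q) = (-1 + q)*(2 + q))
b(F(4/(-1)))*83 = (-2 + 4/(-1) + (4/(-1))**2)*83 = (-2 + 4*(-1) + (4*(-1))**2)*83 = (-2 - 4 + (-4)**2)*83 = (-2 - 4 + 16)*83 = 10*83 = 830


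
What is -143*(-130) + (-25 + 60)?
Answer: 18625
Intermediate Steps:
-143*(-130) + (-25 + 60) = 18590 + 35 = 18625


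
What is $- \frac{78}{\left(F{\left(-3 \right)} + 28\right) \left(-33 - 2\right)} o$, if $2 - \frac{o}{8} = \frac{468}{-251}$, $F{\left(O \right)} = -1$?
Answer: $\frac{40352}{15813} \approx 2.5518$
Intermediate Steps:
$o = \frac{7760}{251}$ ($o = 16 - 8 \frac{468}{-251} = 16 - 8 \cdot 468 \left(- \frac{1}{251}\right) = 16 - - \frac{3744}{251} = 16 + \frac{3744}{251} = \frac{7760}{251} \approx 30.916$)
$- \frac{78}{\left(F{\left(-3 \right)} + 28\right) \left(-33 - 2\right)} o = - \frac{78}{\left(-1 + 28\right) \left(-33 - 2\right)} \frac{7760}{251} = - \frac{78}{27 \left(-35\right)} \frac{7760}{251} = - \frac{78}{-945} \cdot \frac{7760}{251} = \left(-78\right) \left(- \frac{1}{945}\right) \frac{7760}{251} = \frac{26}{315} \cdot \frac{7760}{251} = \frac{40352}{15813}$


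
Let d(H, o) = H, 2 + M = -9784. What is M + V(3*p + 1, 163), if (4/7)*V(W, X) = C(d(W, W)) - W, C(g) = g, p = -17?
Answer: -9786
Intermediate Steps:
M = -9786 (M = -2 - 9784 = -9786)
V(W, X) = 0 (V(W, X) = 7*(W - W)/4 = (7/4)*0 = 0)
M + V(3*p + 1, 163) = -9786 + 0 = -9786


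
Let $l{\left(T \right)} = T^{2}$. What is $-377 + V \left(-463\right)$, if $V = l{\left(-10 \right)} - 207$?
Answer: $49164$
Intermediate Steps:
$V = -107$ ($V = \left(-10\right)^{2} - 207 = 100 - 207 = -107$)
$-377 + V \left(-463\right) = -377 - -49541 = -377 + 49541 = 49164$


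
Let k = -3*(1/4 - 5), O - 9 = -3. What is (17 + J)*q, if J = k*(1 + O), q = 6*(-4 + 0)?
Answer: -2802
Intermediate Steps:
O = 6 (O = 9 - 3 = 6)
q = -24 (q = 6*(-4) = -24)
k = 57/4 (k = -3*(¼ - 5) = -3*(-19/4) = 57/4 ≈ 14.250)
J = 399/4 (J = 57*(1 + 6)/4 = (57/4)*7 = 399/4 ≈ 99.750)
(17 + J)*q = (17 + 399/4)*(-24) = (467/4)*(-24) = -2802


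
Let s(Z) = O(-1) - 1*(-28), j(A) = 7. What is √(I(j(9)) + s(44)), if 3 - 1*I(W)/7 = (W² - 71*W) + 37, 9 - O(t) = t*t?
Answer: 3*√326 ≈ 54.166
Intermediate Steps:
O(t) = 9 - t² (O(t) = 9 - t*t = 9 - t²)
s(Z) = 36 (s(Z) = (9 - 1*(-1)²) - 1*(-28) = (9 - 1*1) + 28 = (9 - 1) + 28 = 8 + 28 = 36)
I(W) = -238 - 7*W² + 497*W (I(W) = 21 - 7*((W² - 71*W) + 37) = 21 - 7*(37 + W² - 71*W) = 21 + (-259 - 7*W² + 497*W) = -238 - 7*W² + 497*W)
√(I(j(9)) + s(44)) = √((-238 - 7*7² + 497*7) + 36) = √((-238 - 7*49 + 3479) + 36) = √((-238 - 343 + 3479) + 36) = √(2898 + 36) = √2934 = 3*√326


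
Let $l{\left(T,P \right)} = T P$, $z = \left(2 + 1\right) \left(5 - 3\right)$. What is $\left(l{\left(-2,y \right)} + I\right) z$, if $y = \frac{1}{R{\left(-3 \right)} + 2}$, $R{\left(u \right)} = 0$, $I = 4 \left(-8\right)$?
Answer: $-198$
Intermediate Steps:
$I = -32$
$y = \frac{1}{2}$ ($y = \frac{1}{0 + 2} = \frac{1}{2} \approx 0.5$)
$z = 6$ ($z = 3 \left(5 - 3\right) = 3 \cdot 2 = 6$)
$l{\left(T,P \right)} = P T$
$\left(l{\left(-2,y \right)} + I\right) z = \left(\frac{1}{2} \left(-2\right) - 32\right) 6 = \left(-1 - 32\right) 6 = \left(-33\right) 6 = -198$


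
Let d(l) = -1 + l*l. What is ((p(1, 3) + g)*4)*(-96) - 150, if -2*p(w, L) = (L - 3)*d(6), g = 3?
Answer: -1302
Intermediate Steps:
d(l) = -1 + l²
p(w, L) = 105/2 - 35*L/2 (p(w, L) = -(L - 3)*(-1 + 6²)/2 = -(-3 + L)*(-1 + 36)/2 = -(-3 + L)*35/2 = -(-105 + 35*L)/2 = 105/2 - 35*L/2)
((p(1, 3) + g)*4)*(-96) - 150 = (((105/2 - 35/2*3) + 3)*4)*(-96) - 150 = (((105/2 - 105/2) + 3)*4)*(-96) - 150 = ((0 + 3)*4)*(-96) - 150 = (3*4)*(-96) - 150 = 12*(-96) - 150 = -1152 - 150 = -1302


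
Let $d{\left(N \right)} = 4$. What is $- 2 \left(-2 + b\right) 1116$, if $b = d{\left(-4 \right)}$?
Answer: $-4464$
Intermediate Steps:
$b = 4$
$- 2 \left(-2 + b\right) 1116 = - 2 \left(-2 + 4\right) 1116 = \left(-2\right) 2 \cdot 1116 = \left(-4\right) 1116 = -4464$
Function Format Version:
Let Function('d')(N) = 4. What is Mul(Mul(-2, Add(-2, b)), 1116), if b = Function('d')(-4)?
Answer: -4464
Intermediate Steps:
b = 4
Mul(Mul(-2, Add(-2, b)), 1116) = Mul(Mul(-2, Add(-2, 4)), 1116) = Mul(Mul(-2, 2), 1116) = Mul(-4, 1116) = -4464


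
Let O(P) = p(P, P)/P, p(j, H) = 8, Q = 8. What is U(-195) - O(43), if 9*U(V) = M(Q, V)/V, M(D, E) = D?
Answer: -14384/75465 ≈ -0.19060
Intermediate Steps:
O(P) = 8/P
U(V) = 8/(9*V) (U(V) = (8/V)/9 = 8/(9*V))
U(-195) - O(43) = (8/9)/(-195) - 8/43 = (8/9)*(-1/195) - 8/43 = -8/1755 - 1*8/43 = -8/1755 - 8/43 = -14384/75465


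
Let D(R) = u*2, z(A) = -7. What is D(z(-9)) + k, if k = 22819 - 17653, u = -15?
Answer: 5136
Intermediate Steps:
k = 5166
D(R) = -30 (D(R) = -15*2 = -30)
D(z(-9)) + k = -30 + 5166 = 5136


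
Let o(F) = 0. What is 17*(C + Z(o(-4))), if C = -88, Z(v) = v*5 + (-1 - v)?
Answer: -1513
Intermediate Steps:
Z(v) = -1 + 4*v (Z(v) = 5*v + (-1 - v) = -1 + 4*v)
17*(C + Z(o(-4))) = 17*(-88 + (-1 + 4*0)) = 17*(-88 + (-1 + 0)) = 17*(-88 - 1) = 17*(-89) = -1513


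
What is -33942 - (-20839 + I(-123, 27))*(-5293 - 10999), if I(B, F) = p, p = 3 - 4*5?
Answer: -339819894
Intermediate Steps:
p = -17 (p = 3 - 20 = -17)
I(B, F) = -17
-33942 - (-20839 + I(-123, 27))*(-5293 - 10999) = -33942 - (-20839 - 17)*(-5293 - 10999) = -33942 - (-20856)*(-16292) = -33942 - 1*339785952 = -33942 - 339785952 = -339819894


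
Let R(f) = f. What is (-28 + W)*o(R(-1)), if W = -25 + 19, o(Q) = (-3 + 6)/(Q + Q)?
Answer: 51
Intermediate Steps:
o(Q) = 3/(2*Q) (o(Q) = 3/((2*Q)) = 3*(1/(2*Q)) = 3/(2*Q))
W = -6
(-28 + W)*o(R(-1)) = (-28 - 6)*((3/2)/(-1)) = -51*(-1) = -34*(-3/2) = 51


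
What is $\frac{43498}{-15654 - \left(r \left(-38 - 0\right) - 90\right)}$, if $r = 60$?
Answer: $- \frac{21749}{6642} \approx -3.2745$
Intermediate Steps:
$\frac{43498}{-15654 - \left(r \left(-38 - 0\right) - 90\right)} = \frac{43498}{-15654 - \left(60 \left(-38 - 0\right) - 90\right)} = \frac{43498}{-15654 - \left(60 \left(-38 + 0\right) - 90\right)} = \frac{43498}{-15654 - \left(60 \left(-38\right) - 90\right)} = \frac{43498}{-15654 - \left(-2280 - 90\right)} = \frac{43498}{-15654 - -2370} = \frac{43498}{-15654 + 2370} = \frac{43498}{-13284} = 43498 \left(- \frac{1}{13284}\right) = - \frac{21749}{6642}$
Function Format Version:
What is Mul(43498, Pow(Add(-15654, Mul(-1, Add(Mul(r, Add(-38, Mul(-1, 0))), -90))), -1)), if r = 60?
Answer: Rational(-21749, 6642) ≈ -3.2745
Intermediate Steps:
Mul(43498, Pow(Add(-15654, Mul(-1, Add(Mul(r, Add(-38, Mul(-1, 0))), -90))), -1)) = Mul(43498, Pow(Add(-15654, Mul(-1, Add(Mul(60, Add(-38, Mul(-1, 0))), -90))), -1)) = Mul(43498, Pow(Add(-15654, Mul(-1, Add(Mul(60, Add(-38, 0)), -90))), -1)) = Mul(43498, Pow(Add(-15654, Mul(-1, Add(Mul(60, -38), -90))), -1)) = Mul(43498, Pow(Add(-15654, Mul(-1, Add(-2280, -90))), -1)) = Mul(43498, Pow(Add(-15654, Mul(-1, -2370)), -1)) = Mul(43498, Pow(Add(-15654, 2370), -1)) = Mul(43498, Pow(-13284, -1)) = Mul(43498, Rational(-1, 13284)) = Rational(-21749, 6642)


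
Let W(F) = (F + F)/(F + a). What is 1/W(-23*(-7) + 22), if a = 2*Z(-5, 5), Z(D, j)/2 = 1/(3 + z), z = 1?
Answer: 92/183 ≈ 0.50273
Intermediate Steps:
Z(D, j) = ½ (Z(D, j) = 2/(3 + 1) = 2/4 = 2*(¼) = ½)
a = 1 (a = 2*(½) = 1)
W(F) = 2*F/(1 + F) (W(F) = (F + F)/(F + 1) = (2*F)/(1 + F) = 2*F/(1 + F))
1/W(-23*(-7) + 22) = 1/(2*(-23*(-7) + 22)/(1 + (-23*(-7) + 22))) = 1/(2*(161 + 22)/(1 + (161 + 22))) = 1/(2*183/(1 + 183)) = 1/(2*183/184) = 1/(2*183*(1/184)) = 1/(183/92) = 92/183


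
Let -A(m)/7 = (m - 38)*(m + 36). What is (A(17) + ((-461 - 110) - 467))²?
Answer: 45603009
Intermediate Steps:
A(m) = -7*(-38 + m)*(36 + m) (A(m) = -7*(m - 38)*(m + 36) = -7*(-38 + m)*(36 + m))
(A(17) + ((-461 - 110) - 467))² = ((9576 - 7*17² + 14*17) + ((-461 - 110) - 467))² = ((9576 - 7*289 + 238) + (-571 - 467))² = ((9576 - 2023 + 238) - 1038)² = (7791 - 1038)² = 6753² = 45603009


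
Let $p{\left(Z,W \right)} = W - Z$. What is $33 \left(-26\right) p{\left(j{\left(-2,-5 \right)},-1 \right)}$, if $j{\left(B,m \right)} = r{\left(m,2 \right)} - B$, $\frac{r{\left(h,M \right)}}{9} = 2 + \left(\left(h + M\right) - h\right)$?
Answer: $33462$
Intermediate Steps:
$r{\left(h,M \right)} = 18 + 9 M$ ($r{\left(h,M \right)} = 9 \left(2 + \left(\left(h + M\right) - h\right)\right) = 9 \left(2 + \left(\left(M + h\right) - h\right)\right) = 9 \left(2 + M\right) = 18 + 9 M$)
$j{\left(B,m \right)} = 36 - B$ ($j{\left(B,m \right)} = \left(18 + 9 \cdot 2\right) - B = \left(18 + 18\right) - B = 36 - B$)
$33 \left(-26\right) p{\left(j{\left(-2,-5 \right)},-1 \right)} = 33 \left(-26\right) \left(-1 - \left(36 - -2\right)\right) = - 858 \left(-1 - \left(36 + 2\right)\right) = - 858 \left(-1 - 38\right) = \left(-858\right) \left(-39\right) = 33462$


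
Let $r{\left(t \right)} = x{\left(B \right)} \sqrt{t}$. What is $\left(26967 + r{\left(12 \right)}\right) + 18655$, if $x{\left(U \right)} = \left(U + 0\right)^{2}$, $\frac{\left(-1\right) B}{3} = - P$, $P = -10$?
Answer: $45622 + 1800 \sqrt{3} \approx 48740.0$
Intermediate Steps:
$B = -30$ ($B = - 3 \left(\left(-1\right) \left(-10\right)\right) = \left(-3\right) 10 = -30$)
$x{\left(U \right)} = U^{2}$
$r{\left(t \right)} = 900 \sqrt{t}$ ($r{\left(t \right)} = \left(-30\right)^{2} \sqrt{t} = 900 \sqrt{t}$)
$\left(26967 + r{\left(12 \right)}\right) + 18655 = \left(26967 + 900 \sqrt{12}\right) + 18655 = \left(26967 + 900 \cdot 2 \sqrt{3}\right) + 18655 = \left(26967 + 1800 \sqrt{3}\right) + 18655 = 45622 + 1800 \sqrt{3}$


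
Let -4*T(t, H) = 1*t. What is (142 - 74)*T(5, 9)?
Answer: -85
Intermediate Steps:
T(t, H) = -t/4
(142 - 74)*T(5, 9) = (142 - 74)*(-1/4*5) = 68*(-5/4) = -85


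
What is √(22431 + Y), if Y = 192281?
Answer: 2*√53678 ≈ 463.37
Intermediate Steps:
√(22431 + Y) = √(22431 + 192281) = √214712 = 2*√53678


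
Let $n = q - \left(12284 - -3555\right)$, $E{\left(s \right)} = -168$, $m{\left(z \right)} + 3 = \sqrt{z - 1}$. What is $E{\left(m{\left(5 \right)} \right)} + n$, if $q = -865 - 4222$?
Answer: $-21094$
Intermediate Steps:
$m{\left(z \right)} = -3 + \sqrt{-1 + z}$ ($m{\left(z \right)} = -3 + \sqrt{z - 1} = -3 + \sqrt{-1 + z}$)
$q = -5087$
$n = -20926$ ($n = -5087 - \left(12284 - -3555\right) = -5087 - \left(12284 + 3555\right) = -5087 - 15839 = -20926$)
$E{\left(m{\left(5 \right)} \right)} + n = -168 - 20926 = -21094$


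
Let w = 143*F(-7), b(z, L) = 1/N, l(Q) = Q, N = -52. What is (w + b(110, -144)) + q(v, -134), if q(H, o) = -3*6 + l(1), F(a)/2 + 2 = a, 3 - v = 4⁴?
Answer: -134733/52 ≈ -2591.0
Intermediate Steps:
v = -253 (v = 3 - 1*4⁴ = 3 - 1*256 = 3 - 256 = -253)
F(a) = -4 + 2*a
b(z, L) = -1/52 (b(z, L) = 1/(-52) = -1/52)
q(H, o) = -17 (q(H, o) = -3*6 + 1 = -18 + 1 = -17)
w = -2574 (w = 143*(-4 + 2*(-7)) = 143*(-4 - 14) = 143*(-18) = -2574)
(w + b(110, -144)) + q(v, -134) = (-2574 - 1/52) - 17 = -133849/52 - 17 = -134733/52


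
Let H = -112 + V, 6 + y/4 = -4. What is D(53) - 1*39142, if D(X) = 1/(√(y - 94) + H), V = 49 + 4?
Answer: -141498389/3615 - I*√134/3615 ≈ -39142.0 - 0.0032022*I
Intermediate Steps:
y = -40 (y = -24 + 4*(-4) = -24 - 16 = -40)
V = 53
H = -59 (H = -112 + 53 = -59)
D(X) = 1/(-59 + I*√134) (D(X) = 1/(√(-40 - 94) - 59) = 1/(√(-134) - 59) = 1/(I*√134 - 59) = 1/(-59 + I*√134))
D(53) - 1*39142 = (-59/3615 - I*√134/3615) - 1*39142 = (-59/3615 - I*√134/3615) - 39142 = -141498389/3615 - I*√134/3615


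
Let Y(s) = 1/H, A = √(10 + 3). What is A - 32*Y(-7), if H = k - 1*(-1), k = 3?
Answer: -8 + √13 ≈ -4.3944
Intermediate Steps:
H = 4 (H = 3 - 1*(-1) = 3 + 1 = 4)
A = √13 ≈ 3.6056
Y(s) = ¼ (Y(s) = 1/4 = ¼)
A - 32*Y(-7) = √13 - 32*¼ = √13 - 8 = -8 + √13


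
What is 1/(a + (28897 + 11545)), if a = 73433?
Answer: 1/113875 ≈ 8.7816e-6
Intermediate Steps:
1/(a + (28897 + 11545)) = 1/(73433 + (28897 + 11545)) = 1/(73433 + 40442) = 1/113875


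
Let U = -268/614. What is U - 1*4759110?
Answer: -1461046904/307 ≈ -4.7591e+6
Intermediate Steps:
U = -134/307 (U = (1/614)*(-268) = -134/307 ≈ -0.43648)
U - 1*4759110 = -134/307 - 1*4759110 = -134/307 - 4759110 = -1461046904/307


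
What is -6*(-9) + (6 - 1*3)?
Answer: 57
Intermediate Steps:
-6*(-9) + (6 - 1*3) = 54 + (6 - 3) = 54 + 3 = 57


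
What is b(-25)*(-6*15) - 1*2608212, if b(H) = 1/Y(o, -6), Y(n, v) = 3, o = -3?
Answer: -2608242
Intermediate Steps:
b(H) = 1/3
b(-25)*(-6*15) - 1*2608212 = (-6*15)/3 - 1*2608212 = (1/3)*(-90) - 2608212 = -30 - 2608212 = -2608242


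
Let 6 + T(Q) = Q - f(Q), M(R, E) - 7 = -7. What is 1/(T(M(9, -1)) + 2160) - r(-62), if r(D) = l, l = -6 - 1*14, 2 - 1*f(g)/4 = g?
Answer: 42921/2146 ≈ 20.000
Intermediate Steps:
f(g) = 8 - 4*g
M(R, E) = 0 (M(R, E) = 7 - 7 = 0)
T(Q) = -14 + 5*Q (T(Q) = -6 + (Q - (8 - 4*Q)) = -6 + (Q + (-8 + 4*Q)) = -6 + (-8 + 5*Q) = -14 + 5*Q)
l = -20 (l = -6 - 14 = -20)
r(D) = -20
1/(T(M(9, -1)) + 2160) - r(-62) = 1/((-14 + 5*0) + 2160) - 1*(-20) = 1/((-14 + 0) + 2160) + 20 = 1/(-14 + 2160) + 20 = 1/2146 + 20 = 42921/2146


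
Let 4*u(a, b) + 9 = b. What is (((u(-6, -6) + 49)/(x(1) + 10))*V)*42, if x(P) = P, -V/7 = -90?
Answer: 1197315/11 ≈ 1.0885e+5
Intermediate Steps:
V = 630 (V = -7*(-90) = 630)
u(a, b) = -9/4 + b/4
(((u(-6, -6) + 49)/(x(1) + 10))*V)*42 = ((((-9/4 + (¼)*(-6)) + 49)/(1 + 10))*630)*42 = ((((-9/4 - 3/2) + 49)/11)*630)*42 = (((-15/4 + 49)*(1/11))*630)*42 = (((181/4)*(1/11))*630)*42 = ((181/44)*630)*42 = (57015/22)*42 = 1197315/11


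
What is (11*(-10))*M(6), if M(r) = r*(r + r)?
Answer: -7920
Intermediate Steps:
M(r) = 2*r² (M(r) = r*(2*r) = 2*r²)
(11*(-10))*M(6) = (11*(-10))*(2*6²) = -220*36 = -110*72 = -7920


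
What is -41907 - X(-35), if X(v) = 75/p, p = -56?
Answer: -2346717/56 ≈ -41906.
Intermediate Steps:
X(v) = -75/56 (X(v) = 75/(-56) = 75*(-1/56) = -75/56)
-41907 - X(-35) = -41907 - 1*(-75/56) = -41907 + 75/56 = -2346717/56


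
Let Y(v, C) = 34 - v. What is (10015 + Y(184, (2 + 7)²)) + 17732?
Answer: 27597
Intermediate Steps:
(10015 + Y(184, (2 + 7)²)) + 17732 = (10015 + (34 - 1*184)) + 17732 = (10015 + (34 - 184)) + 17732 = (10015 - 150) + 17732 = 9865 + 17732 = 27597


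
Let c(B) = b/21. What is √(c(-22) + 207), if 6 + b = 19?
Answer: 2*√22890/21 ≈ 14.409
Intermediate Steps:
b = 13 (b = -6 + 19 = 13)
c(B) = 13/21
√(c(-22) + 207) = √(13/21 + 207) = √(4360/21) = 2*√22890/21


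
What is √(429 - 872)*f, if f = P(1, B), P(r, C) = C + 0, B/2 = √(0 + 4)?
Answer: 4*I*√443 ≈ 84.19*I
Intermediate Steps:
B = 4 (B = 2*√(0 + 4) = 2*√4 = 2*2 = 4)
P(r, C) = C
f = 4
√(429 - 872)*f = √(429 - 872)*4 = √(-443)*4 = (I*√443)*4 = 4*I*√443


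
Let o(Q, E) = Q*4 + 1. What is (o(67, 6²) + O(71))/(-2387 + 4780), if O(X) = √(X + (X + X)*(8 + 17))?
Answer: 269/2393 + √3621/2393 ≈ 0.13756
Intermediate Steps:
o(Q, E) = 1 + 4*Q (o(Q, E) = 4*Q + 1 = 1 + 4*Q)
O(X) = √51*√X (O(X) = √(X + (2*X)*25) = √(X + 50*X) = √(51*X) = √51*√X)
(o(67, 6²) + O(71))/(-2387 + 4780) = ((1 + 4*67) + √51*√71)/(-2387 + 4780) = ((1 + 268) + √3621)/2393 = (269 + √3621)*(1/2393) = 269/2393 + √3621/2393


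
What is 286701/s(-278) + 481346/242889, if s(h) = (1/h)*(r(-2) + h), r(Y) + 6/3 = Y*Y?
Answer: 3226514197673/11172894 ≈ 2.8878e+5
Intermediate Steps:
r(Y) = -2 + Y**2 (r(Y) = -2 + Y*Y = -2 + Y**2)
s(h) = (2 + h)/h (s(h) = (1/h)*((-2 + (-2)**2) + h) = ((-2 + 4) + h)/h = (2 + h)/h)
286701/s(-278) + 481346/242889 = 286701/(((2 - 278)/(-278))) + 481346/242889 = 286701/((-1/278*(-276))) + 481346*(1/242889) = 286701/(138/139) + 481346/242889 = 286701*(139/138) + 481346/242889 = 13283813/46 + 481346/242889 = 3226514197673/11172894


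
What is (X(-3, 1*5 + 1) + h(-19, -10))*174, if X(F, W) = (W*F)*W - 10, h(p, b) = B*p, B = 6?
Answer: -40368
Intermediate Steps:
h(p, b) = 6*p
X(F, W) = -10 + F*W**2 (X(F, W) = (F*W)*W - 10 = F*W**2 - 10 = -10 + F*W**2)
(X(-3, 1*5 + 1) + h(-19, -10))*174 = ((-10 - 3*(1*5 + 1)**2) + 6*(-19))*174 = ((-10 - 3*(5 + 1)**2) - 114)*174 = ((-10 - 3*6**2) - 114)*174 = ((-10 - 3*36) - 114)*174 = ((-10 - 108) - 114)*174 = (-118 - 114)*174 = -232*174 = -40368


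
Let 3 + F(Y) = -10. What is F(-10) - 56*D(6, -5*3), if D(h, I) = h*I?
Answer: 5027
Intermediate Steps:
D(h, I) = I*h
F(Y) = -13 (F(Y) = -3 - 10 = -13)
F(-10) - 56*D(6, -5*3) = -13 - 56*(-5*3)*6 = -13 - (-840)*6 = -13 - 56*(-90) = -13 + 5040 = 5027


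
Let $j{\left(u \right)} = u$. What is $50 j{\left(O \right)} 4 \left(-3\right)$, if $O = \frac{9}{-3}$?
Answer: $1800$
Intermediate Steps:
$O = -3$ ($O = 9 \left(- \frac{1}{3}\right) = -3$)
$50 j{\left(O \right)} 4 \left(-3\right) = 50 \left(-3\right) 4 \left(-3\right) = \left(-150\right) \left(-12\right) = 1800$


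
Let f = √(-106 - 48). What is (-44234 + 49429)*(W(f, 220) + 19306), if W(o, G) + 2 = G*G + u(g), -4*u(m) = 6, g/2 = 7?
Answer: 703428975/2 ≈ 3.5171e+8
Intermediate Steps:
g = 14 (g = 2*7 = 14)
u(m) = -3/2 (u(m) = -¼*6 = -3/2)
f = I*√154 (f = √(-154) = I*√154 ≈ 12.41*I)
W(o, G) = -7/2 + G² (W(o, G) = -2 + (G*G - 3/2) = -2 + (G² - 3/2) = -2 + (-3/2 + G²) = -7/2 + G²)
(-44234 + 49429)*(W(f, 220) + 19306) = (-44234 + 49429)*((-7/2 + 220²) + 19306) = 5195*((-7/2 + 48400) + 19306) = 5195*(96793/2 + 19306) = 5195*(135405/2) = 703428975/2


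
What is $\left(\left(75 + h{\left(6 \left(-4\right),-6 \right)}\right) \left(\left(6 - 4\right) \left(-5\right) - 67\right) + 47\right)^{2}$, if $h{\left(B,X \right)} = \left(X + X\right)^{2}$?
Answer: $282777856$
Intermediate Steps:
$h{\left(B,X \right)} = 4 X^{2}$ ($h{\left(B,X \right)} = \left(2 X\right)^{2} = 4 X^{2}$)
$\left(\left(75 + h{\left(6 \left(-4\right),-6 \right)}\right) \left(\left(6 - 4\right) \left(-5\right) - 67\right) + 47\right)^{2} = \left(\left(75 + 4 \left(-6\right)^{2}\right) \left(\left(6 - 4\right) \left(-5\right) - 67\right) + 47\right)^{2} = \left(\left(75 + 4 \cdot 36\right) \left(2 \left(-5\right) - 67\right) + 47\right)^{2} = \left(\left(75 + 144\right) \left(-10 - 67\right) + 47\right)^{2} = \left(219 \left(-77\right) + 47\right)^{2} = \left(-16863 + 47\right)^{2} = \left(-16816\right)^{2} = 282777856$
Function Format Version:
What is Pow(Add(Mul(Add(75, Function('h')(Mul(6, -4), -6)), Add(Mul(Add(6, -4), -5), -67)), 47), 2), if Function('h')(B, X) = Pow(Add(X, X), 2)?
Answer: 282777856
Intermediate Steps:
Function('h')(B, X) = Mul(4, Pow(X, 2)) (Function('h')(B, X) = Pow(Mul(2, X), 2) = Mul(4, Pow(X, 2)))
Pow(Add(Mul(Add(75, Function('h')(Mul(6, -4), -6)), Add(Mul(Add(6, -4), -5), -67)), 47), 2) = Pow(Add(Mul(Add(75, Mul(4, Pow(-6, 2))), Add(Mul(Add(6, -4), -5), -67)), 47), 2) = Pow(Add(Mul(Add(75, Mul(4, 36)), Add(Mul(2, -5), -67)), 47), 2) = Pow(Add(Mul(Add(75, 144), Add(-10, -67)), 47), 2) = Pow(Add(Mul(219, -77), 47), 2) = Pow(Add(-16863, 47), 2) = Pow(-16816, 2) = 282777856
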